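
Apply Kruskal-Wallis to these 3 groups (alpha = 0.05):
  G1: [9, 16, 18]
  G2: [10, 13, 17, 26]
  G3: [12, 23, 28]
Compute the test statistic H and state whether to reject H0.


Step 1: Combine all N = 10 observations and assign midranks.
sorted (value, group, rank): (9,G1,1), (10,G2,2), (12,G3,3), (13,G2,4), (16,G1,5), (17,G2,6), (18,G1,7), (23,G3,8), (26,G2,9), (28,G3,10)
Step 2: Sum ranks within each group.
R_1 = 13 (n_1 = 3)
R_2 = 21 (n_2 = 4)
R_3 = 21 (n_3 = 3)
Step 3: H = 12/(N(N+1)) * sum(R_i^2/n_i) - 3(N+1)
     = 12/(10*11) * (13^2/3 + 21^2/4 + 21^2/3) - 3*11
     = 0.109091 * 313.583 - 33
     = 1.209091.
Step 4: No ties, so H is used without correction.
Step 5: Under H0, H ~ chi^2(2); p-value = 0.546323.
Step 6: alpha = 0.05. fail to reject H0.

H = 1.2091, df = 2, p = 0.546323, fail to reject H0.


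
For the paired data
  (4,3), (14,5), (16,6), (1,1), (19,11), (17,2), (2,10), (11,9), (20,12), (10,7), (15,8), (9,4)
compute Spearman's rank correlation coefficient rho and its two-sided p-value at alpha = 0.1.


Step 1: Rank x and y separately (midranks; no ties here).
rank(x): 4->3, 14->7, 16->9, 1->1, 19->11, 17->10, 2->2, 11->6, 20->12, 10->5, 15->8, 9->4
rank(y): 3->3, 5->5, 6->6, 1->1, 11->11, 2->2, 10->10, 9->9, 12->12, 7->7, 8->8, 4->4
Step 2: d_i = R_x(i) - R_y(i); compute d_i^2.
  (3-3)^2=0, (7-5)^2=4, (9-6)^2=9, (1-1)^2=0, (11-11)^2=0, (10-2)^2=64, (2-10)^2=64, (6-9)^2=9, (12-12)^2=0, (5-7)^2=4, (8-8)^2=0, (4-4)^2=0
sum(d^2) = 154.
Step 3: rho = 1 - 6*154 / (12*(12^2 - 1)) = 1 - 924/1716 = 0.461538.
Step 4: Under H0, t = rho * sqrt((n-2)/(1-rho^2)) = 1.6452 ~ t(10).
Step 5: Two-sided p-value from the t-distribution with 10 df = 0.130948.
Step 6: alpha = 0.1. fail to reject H0.

rho = 0.4615, p = 0.130948, fail to reject H0 at alpha = 0.1.


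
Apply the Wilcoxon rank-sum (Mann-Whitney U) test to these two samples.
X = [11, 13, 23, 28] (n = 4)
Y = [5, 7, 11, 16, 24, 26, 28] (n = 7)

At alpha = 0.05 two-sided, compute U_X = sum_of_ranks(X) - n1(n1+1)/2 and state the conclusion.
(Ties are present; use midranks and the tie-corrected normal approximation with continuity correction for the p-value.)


Step 1: Combine and sort all 11 observations; assign midranks.
sorted (value, group): (5,Y), (7,Y), (11,X), (11,Y), (13,X), (16,Y), (23,X), (24,Y), (26,Y), (28,X), (28,Y)
ranks: 5->1, 7->2, 11->3.5, 11->3.5, 13->5, 16->6, 23->7, 24->8, 26->9, 28->10.5, 28->10.5
Step 2: Rank sum for X: R1 = 3.5 + 5 + 7 + 10.5 = 26.
Step 3: U_X = R1 - n1(n1+1)/2 = 26 - 4*5/2 = 26 - 10 = 16.
       U_Y = n1*n2 - U_X = 28 - 16 = 12.
Step 4: Ties are present, so use the tie-corrected normal approximation (with continuity correction) for the p-value.
Step 5: p-value = 0.775820; compare to alpha = 0.05. fail to reject H0.

U_X = 16, p = 0.775820, fail to reject H0 at alpha = 0.05.


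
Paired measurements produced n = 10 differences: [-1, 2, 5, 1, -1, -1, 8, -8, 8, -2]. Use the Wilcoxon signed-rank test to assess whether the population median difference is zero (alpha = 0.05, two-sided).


Step 1: Drop any zero differences (none here) and take |d_i|.
|d| = [1, 2, 5, 1, 1, 1, 8, 8, 8, 2]
Step 2: Midrank |d_i| (ties get averaged ranks).
ranks: |1|->2.5, |2|->5.5, |5|->7, |1|->2.5, |1|->2.5, |1|->2.5, |8|->9, |8|->9, |8|->9, |2|->5.5
Step 3: Attach original signs; sum ranks with positive sign and with negative sign.
W+ = 5.5 + 7 + 2.5 + 9 + 9 = 33
W- = 2.5 + 2.5 + 2.5 + 9 + 5.5 = 22
(Check: W+ + W- = 55 should equal n(n+1)/2 = 55.)
Step 4: Test statistic W = min(W+, W-) = 22.
Step 5: Ties in |d|, so use the tie-corrected normal approximation.
        E[W] = n(n+1)/4 = 10*11/4 = 27.5.
        Tie groups: |d|=1 (t=4), |d|=2 (t=2), |d|=8 (t=3); sum(t^3 - t) = 90.
        Var[W] = n(n+1)(2n+1)/24 - sum(t^3-t)/48 = 2310/24 - 90/48 = 94.375.
        z = (W - E[W]) / sqrt(Var[W]) = (22 - 27.5) / 9.7147 = -0.5662.
        Two-sided p = 2*Phi(z) = 0.571289.
Step 6: alpha = 0.05. fail to reject H0.

W+ = 33, W- = 22, W = min = 22, p = 0.571289, fail to reject H0.


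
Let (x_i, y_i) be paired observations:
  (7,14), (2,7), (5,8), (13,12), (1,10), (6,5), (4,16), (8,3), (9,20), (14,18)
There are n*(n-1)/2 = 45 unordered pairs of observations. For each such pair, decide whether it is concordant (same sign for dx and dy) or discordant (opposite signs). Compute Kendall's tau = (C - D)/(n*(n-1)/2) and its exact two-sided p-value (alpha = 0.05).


Step 1: Enumerate the 45 unordered pairs (i,j) with i<j and classify each by sign(x_j-x_i) * sign(y_j-y_i).
  (1,2):dx=-5,dy=-7->C; (1,3):dx=-2,dy=-6->C; (1,4):dx=+6,dy=-2->D; (1,5):dx=-6,dy=-4->C
  (1,6):dx=-1,dy=-9->C; (1,7):dx=-3,dy=+2->D; (1,8):dx=+1,dy=-11->D; (1,9):dx=+2,dy=+6->C
  (1,10):dx=+7,dy=+4->C; (2,3):dx=+3,dy=+1->C; (2,4):dx=+11,dy=+5->C; (2,5):dx=-1,dy=+3->D
  (2,6):dx=+4,dy=-2->D; (2,7):dx=+2,dy=+9->C; (2,8):dx=+6,dy=-4->D; (2,9):dx=+7,dy=+13->C
  (2,10):dx=+12,dy=+11->C; (3,4):dx=+8,dy=+4->C; (3,5):dx=-4,dy=+2->D; (3,6):dx=+1,dy=-3->D
  (3,7):dx=-1,dy=+8->D; (3,8):dx=+3,dy=-5->D; (3,9):dx=+4,dy=+12->C; (3,10):dx=+9,dy=+10->C
  (4,5):dx=-12,dy=-2->C; (4,6):dx=-7,dy=-7->C; (4,7):dx=-9,dy=+4->D; (4,8):dx=-5,dy=-9->C
  (4,9):dx=-4,dy=+8->D; (4,10):dx=+1,dy=+6->C; (5,6):dx=+5,dy=-5->D; (5,7):dx=+3,dy=+6->C
  (5,8):dx=+7,dy=-7->D; (5,9):dx=+8,dy=+10->C; (5,10):dx=+13,dy=+8->C; (6,7):dx=-2,dy=+11->D
  (6,8):dx=+2,dy=-2->D; (6,9):dx=+3,dy=+15->C; (6,10):dx=+8,dy=+13->C; (7,8):dx=+4,dy=-13->D
  (7,9):dx=+5,dy=+4->C; (7,10):dx=+10,dy=+2->C; (8,9):dx=+1,dy=+17->C; (8,10):dx=+6,dy=+15->C
  (9,10):dx=+5,dy=-2->D
Step 2: C = 27, D = 18, total pairs = 45.
Step 3: tau = (C - D)/(n(n-1)/2) = (27 - 18)/45 = 0.200000.
Step 4: Exact two-sided p-value (enumerate n! = 3628800 permutations of y under H0): p = 0.484313.
Step 5: alpha = 0.05. fail to reject H0.

tau_b = 0.2000 (C=27, D=18), p = 0.484313, fail to reject H0.


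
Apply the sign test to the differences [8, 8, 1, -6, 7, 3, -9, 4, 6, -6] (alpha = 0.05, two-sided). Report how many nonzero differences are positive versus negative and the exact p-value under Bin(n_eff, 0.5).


Step 1: Discard zero differences. Original n = 10; n_eff = number of nonzero differences = 10.
Nonzero differences (with sign): +8, +8, +1, -6, +7, +3, -9, +4, +6, -6
Step 2: Count signs: positive = 7, negative = 3.
Step 3: Under H0: P(positive) = 0.5, so the number of positives S ~ Bin(10, 0.5).
Step 4: Two-sided exact p-value = sum of Bin(10,0.5) probabilities at or below the observed probability = 0.343750.
Step 5: alpha = 0.05. fail to reject H0.

n_eff = 10, pos = 7, neg = 3, p = 0.343750, fail to reject H0.


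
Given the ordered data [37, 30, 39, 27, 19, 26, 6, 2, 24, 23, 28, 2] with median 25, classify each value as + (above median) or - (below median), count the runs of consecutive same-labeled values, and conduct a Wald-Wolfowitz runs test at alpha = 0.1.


Step 1: Compute median = 25; label A = above, B = below.
Labels in order: AAAABABBBBAB  (n_A = 6, n_B = 6)
Step 2: Count runs R = 6.
Step 3: Under H0 (random ordering), E[R] = 2*n_A*n_B/(n_A+n_B) + 1 = 2*6*6/12 + 1 = 7.0000.
        Var[R] = 2*n_A*n_B*(2*n_A*n_B - n_A - n_B) / ((n_A+n_B)^2 * (n_A+n_B-1)) = 4320/1584 = 2.7273.
        SD[R] = 1.6514.
Step 4: Continuity-corrected z = (R + 0.5 - E[R]) / SD[R] = (6 + 0.5 - 7.0000) / 1.6514 = -0.3028.
Step 5: Two-sided p-value via normal approximation = 2*(1 - Phi(|z|)) = 0.762069.
Step 6: alpha = 0.1. fail to reject H0.

R = 6, z = -0.3028, p = 0.762069, fail to reject H0.


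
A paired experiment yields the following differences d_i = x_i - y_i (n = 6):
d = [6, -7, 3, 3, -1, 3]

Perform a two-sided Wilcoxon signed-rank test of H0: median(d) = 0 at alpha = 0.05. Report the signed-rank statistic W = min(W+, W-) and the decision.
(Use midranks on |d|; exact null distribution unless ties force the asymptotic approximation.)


Step 1: Drop any zero differences (none here) and take |d_i|.
|d| = [6, 7, 3, 3, 1, 3]
Step 2: Midrank |d_i| (ties get averaged ranks).
ranks: |6|->5, |7|->6, |3|->3, |3|->3, |1|->1, |3|->3
Step 3: Attach original signs; sum ranks with positive sign and with negative sign.
W+ = 5 + 3 + 3 + 3 = 14
W- = 6 + 1 = 7
(Check: W+ + W- = 21 should equal n(n+1)/2 = 21.)
Step 4: Test statistic W = min(W+, W-) = 7.
Step 5: Ties in |d|, so use the tie-corrected normal approximation.
        E[W] = n(n+1)/4 = 6*7/4 = 10.5.
        Tie groups: |d|=3 (t=3); sum(t^3 - t) = 24.
        Var[W] = n(n+1)(2n+1)/24 - sum(t^3-t)/48 = 546/24 - 24/48 = 22.25.
        z = (W - E[W]) / sqrt(Var[W]) = (7 - 10.5) / 4.7170 = -0.7420.
        Two-sided p = 2*Phi(z) = 0.458088.
Step 6: alpha = 0.05. fail to reject H0.

W+ = 14, W- = 7, W = min = 7, p = 0.458088, fail to reject H0.


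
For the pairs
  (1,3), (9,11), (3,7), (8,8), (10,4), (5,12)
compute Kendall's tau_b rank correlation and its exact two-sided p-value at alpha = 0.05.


Step 1: Enumerate the 15 unordered pairs (i,j) with i<j and classify each by sign(x_j-x_i) * sign(y_j-y_i).
  (1,2):dx=+8,dy=+8->C; (1,3):dx=+2,dy=+4->C; (1,4):dx=+7,dy=+5->C; (1,5):dx=+9,dy=+1->C
  (1,6):dx=+4,dy=+9->C; (2,3):dx=-6,dy=-4->C; (2,4):dx=-1,dy=-3->C; (2,5):dx=+1,dy=-7->D
  (2,6):dx=-4,dy=+1->D; (3,4):dx=+5,dy=+1->C; (3,5):dx=+7,dy=-3->D; (3,6):dx=+2,dy=+5->C
  (4,5):dx=+2,dy=-4->D; (4,6):dx=-3,dy=+4->D; (5,6):dx=-5,dy=+8->D
Step 2: C = 9, D = 6, total pairs = 15.
Step 3: tau = (C - D)/(n(n-1)/2) = (9 - 6)/15 = 0.200000.
Step 4: Exact two-sided p-value (enumerate n! = 720 permutations of y under H0): p = 0.719444.
Step 5: alpha = 0.05. fail to reject H0.

tau_b = 0.2000 (C=9, D=6), p = 0.719444, fail to reject H0.


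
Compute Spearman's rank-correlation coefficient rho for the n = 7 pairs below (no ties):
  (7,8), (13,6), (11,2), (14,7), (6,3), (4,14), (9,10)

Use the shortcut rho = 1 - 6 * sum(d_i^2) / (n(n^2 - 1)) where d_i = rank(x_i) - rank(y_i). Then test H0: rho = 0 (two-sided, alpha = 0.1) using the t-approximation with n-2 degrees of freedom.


Step 1: Rank x and y separately (midranks; no ties here).
rank(x): 7->3, 13->6, 11->5, 14->7, 6->2, 4->1, 9->4
rank(y): 8->5, 6->3, 2->1, 7->4, 3->2, 14->7, 10->6
Step 2: d_i = R_x(i) - R_y(i); compute d_i^2.
  (3-5)^2=4, (6-3)^2=9, (5-1)^2=16, (7-4)^2=9, (2-2)^2=0, (1-7)^2=36, (4-6)^2=4
sum(d^2) = 78.
Step 3: rho = 1 - 6*78 / (7*(7^2 - 1)) = 1 - 468/336 = -0.392857.
Step 4: Under H0, t = rho * sqrt((n-2)/(1-rho^2)) = -0.9553 ~ t(5).
Step 5: Two-sided p-value from the t-distribution with 5 df = 0.383317.
Step 6: alpha = 0.1. fail to reject H0.

rho = -0.3929, p = 0.383317, fail to reject H0 at alpha = 0.1.


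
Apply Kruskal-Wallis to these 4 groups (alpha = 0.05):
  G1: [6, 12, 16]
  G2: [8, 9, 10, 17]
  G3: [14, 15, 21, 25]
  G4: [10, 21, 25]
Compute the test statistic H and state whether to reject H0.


Step 1: Combine all N = 14 observations and assign midranks.
sorted (value, group, rank): (6,G1,1), (8,G2,2), (9,G2,3), (10,G2,4.5), (10,G4,4.5), (12,G1,6), (14,G3,7), (15,G3,8), (16,G1,9), (17,G2,10), (21,G3,11.5), (21,G4,11.5), (25,G3,13.5), (25,G4,13.5)
Step 2: Sum ranks within each group.
R_1 = 16 (n_1 = 3)
R_2 = 19.5 (n_2 = 4)
R_3 = 40 (n_3 = 4)
R_4 = 29.5 (n_4 = 3)
Step 3: H = 12/(N(N+1)) * sum(R_i^2/n_i) - 3(N+1)
     = 12/(14*15) * (16^2/3 + 19.5^2/4 + 40^2/4 + 29.5^2/3) - 3*15
     = 0.057143 * 870.479 - 45
     = 4.741667.
Step 4: Ties present; correction factor C = 1 - 18/(14^3 - 14) = 0.993407. Corrected H = 4.741667 / 0.993407 = 4.773138.
Step 5: Under H0, H ~ chi^2(3); p-value = 0.189183.
Step 6: alpha = 0.05. fail to reject H0.

H = 4.7731, df = 3, p = 0.189183, fail to reject H0.


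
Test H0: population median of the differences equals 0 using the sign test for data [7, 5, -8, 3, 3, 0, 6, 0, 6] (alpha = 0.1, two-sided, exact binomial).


Step 1: Discard zero differences. Original n = 9; n_eff = number of nonzero differences = 7.
Nonzero differences (with sign): +7, +5, -8, +3, +3, +6, +6
Step 2: Count signs: positive = 6, negative = 1.
Step 3: Under H0: P(positive) = 0.5, so the number of positives S ~ Bin(7, 0.5).
Step 4: Two-sided exact p-value = sum of Bin(7,0.5) probabilities at or below the observed probability = 0.125000.
Step 5: alpha = 0.1. fail to reject H0.

n_eff = 7, pos = 6, neg = 1, p = 0.125000, fail to reject H0.


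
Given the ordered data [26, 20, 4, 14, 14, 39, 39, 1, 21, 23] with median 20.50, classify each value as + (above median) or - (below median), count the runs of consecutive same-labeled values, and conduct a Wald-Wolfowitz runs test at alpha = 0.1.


Step 1: Compute median = 20.50; label A = above, B = below.
Labels in order: ABBBBAABAA  (n_A = 5, n_B = 5)
Step 2: Count runs R = 5.
Step 3: Under H0 (random ordering), E[R] = 2*n_A*n_B/(n_A+n_B) + 1 = 2*5*5/10 + 1 = 6.0000.
        Var[R] = 2*n_A*n_B*(2*n_A*n_B - n_A - n_B) / ((n_A+n_B)^2 * (n_A+n_B-1)) = 2000/900 = 2.2222.
        SD[R] = 1.4907.
Step 4: Continuity-corrected z = (R + 0.5 - E[R]) / SD[R] = (5 + 0.5 - 6.0000) / 1.4907 = -0.3354.
Step 5: Two-sided p-value via normal approximation = 2*(1 - Phi(|z|)) = 0.737316.
Step 6: alpha = 0.1. fail to reject H0.

R = 5, z = -0.3354, p = 0.737316, fail to reject H0.


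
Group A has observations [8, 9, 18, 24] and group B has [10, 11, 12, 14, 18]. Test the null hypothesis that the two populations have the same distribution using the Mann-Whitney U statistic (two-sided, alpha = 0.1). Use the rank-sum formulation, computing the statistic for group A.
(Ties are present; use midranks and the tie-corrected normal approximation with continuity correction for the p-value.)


Step 1: Combine and sort all 9 observations; assign midranks.
sorted (value, group): (8,X), (9,X), (10,Y), (11,Y), (12,Y), (14,Y), (18,X), (18,Y), (24,X)
ranks: 8->1, 9->2, 10->3, 11->4, 12->5, 14->6, 18->7.5, 18->7.5, 24->9
Step 2: Rank sum for X: R1 = 1 + 2 + 7.5 + 9 = 19.5.
Step 3: U_X = R1 - n1(n1+1)/2 = 19.5 - 4*5/2 = 19.5 - 10 = 9.5.
       U_Y = n1*n2 - U_X = 20 - 9.5 = 10.5.
Step 4: Ties are present, so use the tie-corrected normal approximation (with continuity correction) for the p-value.
Step 5: p-value = 1.000000; compare to alpha = 0.1. fail to reject H0.

U_X = 9.5, p = 1.000000, fail to reject H0 at alpha = 0.1.


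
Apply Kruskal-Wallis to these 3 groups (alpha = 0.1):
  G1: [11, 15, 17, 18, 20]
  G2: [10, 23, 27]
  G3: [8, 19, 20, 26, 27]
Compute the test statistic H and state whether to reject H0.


Step 1: Combine all N = 13 observations and assign midranks.
sorted (value, group, rank): (8,G3,1), (10,G2,2), (11,G1,3), (15,G1,4), (17,G1,5), (18,G1,6), (19,G3,7), (20,G1,8.5), (20,G3,8.5), (23,G2,10), (26,G3,11), (27,G2,12.5), (27,G3,12.5)
Step 2: Sum ranks within each group.
R_1 = 26.5 (n_1 = 5)
R_2 = 24.5 (n_2 = 3)
R_3 = 40 (n_3 = 5)
Step 3: H = 12/(N(N+1)) * sum(R_i^2/n_i) - 3(N+1)
     = 12/(13*14) * (26.5^2/5 + 24.5^2/3 + 40^2/5) - 3*14
     = 0.065934 * 660.533 - 42
     = 1.551648.
Step 4: Ties present; correction factor C = 1 - 12/(13^3 - 13) = 0.994505. Corrected H = 1.551648 / 0.994505 = 1.560221.
Step 5: Under H0, H ~ chi^2(2); p-value = 0.458355.
Step 6: alpha = 0.1. fail to reject H0.

H = 1.5602, df = 2, p = 0.458355, fail to reject H0.


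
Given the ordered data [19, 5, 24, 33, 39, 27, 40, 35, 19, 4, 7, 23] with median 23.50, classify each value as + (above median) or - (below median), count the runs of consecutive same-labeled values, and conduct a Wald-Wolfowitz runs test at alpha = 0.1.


Step 1: Compute median = 23.50; label A = above, B = below.
Labels in order: BBAAAAAABBBB  (n_A = 6, n_B = 6)
Step 2: Count runs R = 3.
Step 3: Under H0 (random ordering), E[R] = 2*n_A*n_B/(n_A+n_B) + 1 = 2*6*6/12 + 1 = 7.0000.
        Var[R] = 2*n_A*n_B*(2*n_A*n_B - n_A - n_B) / ((n_A+n_B)^2 * (n_A+n_B-1)) = 4320/1584 = 2.7273.
        SD[R] = 1.6514.
Step 4: Continuity-corrected z = (R + 0.5 - E[R]) / SD[R] = (3 + 0.5 - 7.0000) / 1.6514 = -2.1194.
Step 5: Two-sided p-value via normal approximation = 2*(1 - Phi(|z|)) = 0.034060.
Step 6: alpha = 0.1. reject H0.

R = 3, z = -2.1194, p = 0.034060, reject H0.


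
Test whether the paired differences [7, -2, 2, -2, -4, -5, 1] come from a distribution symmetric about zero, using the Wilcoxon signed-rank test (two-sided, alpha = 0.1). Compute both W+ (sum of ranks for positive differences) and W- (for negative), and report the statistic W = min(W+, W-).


Step 1: Drop any zero differences (none here) and take |d_i|.
|d| = [7, 2, 2, 2, 4, 5, 1]
Step 2: Midrank |d_i| (ties get averaged ranks).
ranks: |7|->7, |2|->3, |2|->3, |2|->3, |4|->5, |5|->6, |1|->1
Step 3: Attach original signs; sum ranks with positive sign and with negative sign.
W+ = 7 + 3 + 1 = 11
W- = 3 + 3 + 5 + 6 = 17
(Check: W+ + W- = 28 should equal n(n+1)/2 = 28.)
Step 4: Test statistic W = min(W+, W-) = 11.
Step 5: Ties in |d|, so use the tie-corrected normal approximation.
        E[W] = n(n+1)/4 = 7*8/4 = 14.
        Tie groups: |d|=2 (t=3); sum(t^3 - t) = 24.
        Var[W] = n(n+1)(2n+1)/24 - sum(t^3-t)/48 = 840/24 - 24/48 = 34.5.
        z = (W - E[W]) / sqrt(Var[W]) = (11 - 14) / 5.8737 = -0.5108.
        Two-sided p = 2*Phi(z) = 0.609523.
Step 6: alpha = 0.1. fail to reject H0.

W+ = 11, W- = 17, W = min = 11, p = 0.609523, fail to reject H0.


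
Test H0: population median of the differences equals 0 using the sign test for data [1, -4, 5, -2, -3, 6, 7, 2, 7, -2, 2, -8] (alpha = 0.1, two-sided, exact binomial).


Step 1: Discard zero differences. Original n = 12; n_eff = number of nonzero differences = 12.
Nonzero differences (with sign): +1, -4, +5, -2, -3, +6, +7, +2, +7, -2, +2, -8
Step 2: Count signs: positive = 7, negative = 5.
Step 3: Under H0: P(positive) = 0.5, so the number of positives S ~ Bin(12, 0.5).
Step 4: Two-sided exact p-value = sum of Bin(12,0.5) probabilities at or below the observed probability = 0.774414.
Step 5: alpha = 0.1. fail to reject H0.

n_eff = 12, pos = 7, neg = 5, p = 0.774414, fail to reject H0.


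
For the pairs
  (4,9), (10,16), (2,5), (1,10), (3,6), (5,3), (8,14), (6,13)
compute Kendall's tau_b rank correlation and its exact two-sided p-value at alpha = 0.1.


Step 1: Enumerate the 28 unordered pairs (i,j) with i<j and classify each by sign(x_j-x_i) * sign(y_j-y_i).
  (1,2):dx=+6,dy=+7->C; (1,3):dx=-2,dy=-4->C; (1,4):dx=-3,dy=+1->D; (1,5):dx=-1,dy=-3->C
  (1,6):dx=+1,dy=-6->D; (1,7):dx=+4,dy=+5->C; (1,8):dx=+2,dy=+4->C; (2,3):dx=-8,dy=-11->C
  (2,4):dx=-9,dy=-6->C; (2,5):dx=-7,dy=-10->C; (2,6):dx=-5,dy=-13->C; (2,7):dx=-2,dy=-2->C
  (2,8):dx=-4,dy=-3->C; (3,4):dx=-1,dy=+5->D; (3,5):dx=+1,dy=+1->C; (3,6):dx=+3,dy=-2->D
  (3,7):dx=+6,dy=+9->C; (3,8):dx=+4,dy=+8->C; (4,5):dx=+2,dy=-4->D; (4,6):dx=+4,dy=-7->D
  (4,7):dx=+7,dy=+4->C; (4,8):dx=+5,dy=+3->C; (5,6):dx=+2,dy=-3->D; (5,7):dx=+5,dy=+8->C
  (5,8):dx=+3,dy=+7->C; (6,7):dx=+3,dy=+11->C; (6,8):dx=+1,dy=+10->C; (7,8):dx=-2,dy=-1->C
Step 2: C = 21, D = 7, total pairs = 28.
Step 3: tau = (C - D)/(n(n-1)/2) = (21 - 7)/28 = 0.500000.
Step 4: Exact two-sided p-value (enumerate n! = 40320 permutations of y under H0): p = 0.108681.
Step 5: alpha = 0.1. fail to reject H0.

tau_b = 0.5000 (C=21, D=7), p = 0.108681, fail to reject H0.


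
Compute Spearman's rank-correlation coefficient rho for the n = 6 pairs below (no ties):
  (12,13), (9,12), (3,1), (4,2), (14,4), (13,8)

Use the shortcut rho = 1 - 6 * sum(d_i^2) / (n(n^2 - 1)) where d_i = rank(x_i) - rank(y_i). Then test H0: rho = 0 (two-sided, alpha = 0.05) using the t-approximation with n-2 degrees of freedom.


Step 1: Rank x and y separately (midranks; no ties here).
rank(x): 12->4, 9->3, 3->1, 4->2, 14->6, 13->5
rank(y): 13->6, 12->5, 1->1, 2->2, 4->3, 8->4
Step 2: d_i = R_x(i) - R_y(i); compute d_i^2.
  (4-6)^2=4, (3-5)^2=4, (1-1)^2=0, (2-2)^2=0, (6-3)^2=9, (5-4)^2=1
sum(d^2) = 18.
Step 3: rho = 1 - 6*18 / (6*(6^2 - 1)) = 1 - 108/210 = 0.485714.
Step 4: Under H0, t = rho * sqrt((n-2)/(1-rho^2)) = 1.1113 ~ t(4).
Step 5: Two-sided p-value from the t-distribution with 4 df = 0.328723.
Step 6: alpha = 0.05. fail to reject H0.

rho = 0.4857, p = 0.328723, fail to reject H0 at alpha = 0.05.


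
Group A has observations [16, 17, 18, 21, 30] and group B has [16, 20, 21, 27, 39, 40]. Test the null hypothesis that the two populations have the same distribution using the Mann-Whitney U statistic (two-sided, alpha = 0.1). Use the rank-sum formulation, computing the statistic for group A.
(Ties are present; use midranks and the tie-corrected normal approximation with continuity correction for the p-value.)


Step 1: Combine and sort all 11 observations; assign midranks.
sorted (value, group): (16,X), (16,Y), (17,X), (18,X), (20,Y), (21,X), (21,Y), (27,Y), (30,X), (39,Y), (40,Y)
ranks: 16->1.5, 16->1.5, 17->3, 18->4, 20->5, 21->6.5, 21->6.5, 27->8, 30->9, 39->10, 40->11
Step 2: Rank sum for X: R1 = 1.5 + 3 + 4 + 6.5 + 9 = 24.
Step 3: U_X = R1 - n1(n1+1)/2 = 24 - 5*6/2 = 24 - 15 = 9.
       U_Y = n1*n2 - U_X = 30 - 9 = 21.
Step 4: Ties are present, so use the tie-corrected normal approximation (with continuity correction) for the p-value.
Step 5: p-value = 0.313093; compare to alpha = 0.1. fail to reject H0.

U_X = 9, p = 0.313093, fail to reject H0 at alpha = 0.1.


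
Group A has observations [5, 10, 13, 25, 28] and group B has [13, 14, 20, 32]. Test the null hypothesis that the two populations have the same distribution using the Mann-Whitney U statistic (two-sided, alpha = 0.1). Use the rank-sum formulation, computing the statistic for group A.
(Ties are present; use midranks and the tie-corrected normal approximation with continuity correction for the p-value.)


Step 1: Combine and sort all 9 observations; assign midranks.
sorted (value, group): (5,X), (10,X), (13,X), (13,Y), (14,Y), (20,Y), (25,X), (28,X), (32,Y)
ranks: 5->1, 10->2, 13->3.5, 13->3.5, 14->5, 20->6, 25->7, 28->8, 32->9
Step 2: Rank sum for X: R1 = 1 + 2 + 3.5 + 7 + 8 = 21.5.
Step 3: U_X = R1 - n1(n1+1)/2 = 21.5 - 5*6/2 = 21.5 - 15 = 6.5.
       U_Y = n1*n2 - U_X = 20 - 6.5 = 13.5.
Step 4: Ties are present, so use the tie-corrected normal approximation (with continuity correction) for the p-value.
Step 5: p-value = 0.460558; compare to alpha = 0.1. fail to reject H0.

U_X = 6.5, p = 0.460558, fail to reject H0 at alpha = 0.1.


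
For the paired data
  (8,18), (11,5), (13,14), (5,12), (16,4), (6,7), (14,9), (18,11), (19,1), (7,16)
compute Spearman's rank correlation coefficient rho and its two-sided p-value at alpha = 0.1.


Step 1: Rank x and y separately (midranks; no ties here).
rank(x): 8->4, 11->5, 13->6, 5->1, 16->8, 6->2, 14->7, 18->9, 19->10, 7->3
rank(y): 18->10, 5->3, 14->8, 12->7, 4->2, 7->4, 9->5, 11->6, 1->1, 16->9
Step 2: d_i = R_x(i) - R_y(i); compute d_i^2.
  (4-10)^2=36, (5-3)^2=4, (6-8)^2=4, (1-7)^2=36, (8-2)^2=36, (2-4)^2=4, (7-5)^2=4, (9-6)^2=9, (10-1)^2=81, (3-9)^2=36
sum(d^2) = 250.
Step 3: rho = 1 - 6*250 / (10*(10^2 - 1)) = 1 - 1500/990 = -0.515152.
Step 4: Under H0, t = rho * sqrt((n-2)/(1-rho^2)) = -1.7000 ~ t(8).
Step 5: Two-sided p-value from the t-distribution with 8 df = 0.127553.
Step 6: alpha = 0.1. fail to reject H0.

rho = -0.5152, p = 0.127553, fail to reject H0 at alpha = 0.1.


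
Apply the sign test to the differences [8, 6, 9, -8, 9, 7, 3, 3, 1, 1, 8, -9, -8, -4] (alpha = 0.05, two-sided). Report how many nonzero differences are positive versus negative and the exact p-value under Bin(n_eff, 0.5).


Step 1: Discard zero differences. Original n = 14; n_eff = number of nonzero differences = 14.
Nonzero differences (with sign): +8, +6, +9, -8, +9, +7, +3, +3, +1, +1, +8, -9, -8, -4
Step 2: Count signs: positive = 10, negative = 4.
Step 3: Under H0: P(positive) = 0.5, so the number of positives S ~ Bin(14, 0.5).
Step 4: Two-sided exact p-value = sum of Bin(14,0.5) probabilities at or below the observed probability = 0.179565.
Step 5: alpha = 0.05. fail to reject H0.

n_eff = 14, pos = 10, neg = 4, p = 0.179565, fail to reject H0.


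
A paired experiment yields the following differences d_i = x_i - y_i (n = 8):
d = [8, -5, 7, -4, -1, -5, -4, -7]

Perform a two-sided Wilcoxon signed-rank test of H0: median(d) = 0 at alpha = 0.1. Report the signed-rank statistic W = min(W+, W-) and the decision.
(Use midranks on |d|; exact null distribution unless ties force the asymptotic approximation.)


Step 1: Drop any zero differences (none here) and take |d_i|.
|d| = [8, 5, 7, 4, 1, 5, 4, 7]
Step 2: Midrank |d_i| (ties get averaged ranks).
ranks: |8|->8, |5|->4.5, |7|->6.5, |4|->2.5, |1|->1, |5|->4.5, |4|->2.5, |7|->6.5
Step 3: Attach original signs; sum ranks with positive sign and with negative sign.
W+ = 8 + 6.5 = 14.5
W- = 4.5 + 2.5 + 1 + 4.5 + 2.5 + 6.5 = 21.5
(Check: W+ + W- = 36 should equal n(n+1)/2 = 36.)
Step 4: Test statistic W = min(W+, W-) = 14.5.
Step 5: Ties in |d|, so use the tie-corrected normal approximation.
        E[W] = n(n+1)/4 = 8*9/4 = 18.
        Tie groups: |d|=4 (t=2), |d|=5 (t=2), |d|=7 (t=2); sum(t^3 - t) = 18.
        Var[W] = n(n+1)(2n+1)/24 - sum(t^3-t)/48 = 1224/24 - 18/48 = 50.625.
        z = (W - E[W]) / sqrt(Var[W]) = (14.5 - 18) / 7.1151 = -0.4919.
        Two-sided p = 2*Phi(z) = 0.622783.
Step 6: alpha = 0.1. fail to reject H0.

W+ = 14.5, W- = 21.5, W = min = 14.5, p = 0.622783, fail to reject H0.


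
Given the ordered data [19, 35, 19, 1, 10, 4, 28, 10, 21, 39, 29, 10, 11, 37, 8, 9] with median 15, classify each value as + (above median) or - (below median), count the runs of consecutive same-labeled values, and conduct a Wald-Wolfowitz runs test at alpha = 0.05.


Step 1: Compute median = 15; label A = above, B = below.
Labels in order: AAABBBABAAABBABB  (n_A = 8, n_B = 8)
Step 2: Count runs R = 8.
Step 3: Under H0 (random ordering), E[R] = 2*n_A*n_B/(n_A+n_B) + 1 = 2*8*8/16 + 1 = 9.0000.
        Var[R] = 2*n_A*n_B*(2*n_A*n_B - n_A - n_B) / ((n_A+n_B)^2 * (n_A+n_B-1)) = 14336/3840 = 3.7333.
        SD[R] = 1.9322.
Step 4: Continuity-corrected z = (R + 0.5 - E[R]) / SD[R] = (8 + 0.5 - 9.0000) / 1.9322 = -0.2588.
Step 5: Two-sided p-value via normal approximation = 2*(1 - Phi(|z|)) = 0.795809.
Step 6: alpha = 0.05. fail to reject H0.

R = 8, z = -0.2588, p = 0.795809, fail to reject H0.


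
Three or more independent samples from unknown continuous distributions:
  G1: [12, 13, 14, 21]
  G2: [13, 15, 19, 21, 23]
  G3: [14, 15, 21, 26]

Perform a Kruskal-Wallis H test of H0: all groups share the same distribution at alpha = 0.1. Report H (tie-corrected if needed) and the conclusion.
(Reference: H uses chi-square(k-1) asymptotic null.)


Step 1: Combine all N = 13 observations and assign midranks.
sorted (value, group, rank): (12,G1,1), (13,G1,2.5), (13,G2,2.5), (14,G1,4.5), (14,G3,4.5), (15,G2,6.5), (15,G3,6.5), (19,G2,8), (21,G1,10), (21,G2,10), (21,G3,10), (23,G2,12), (26,G3,13)
Step 2: Sum ranks within each group.
R_1 = 18 (n_1 = 4)
R_2 = 39 (n_2 = 5)
R_3 = 34 (n_3 = 4)
Step 3: H = 12/(N(N+1)) * sum(R_i^2/n_i) - 3(N+1)
     = 12/(13*14) * (18^2/4 + 39^2/5 + 34^2/4) - 3*14
     = 0.065934 * 674.2 - 42
     = 2.452747.
Step 4: Ties present; correction factor C = 1 - 42/(13^3 - 13) = 0.980769. Corrected H = 2.452747 / 0.980769 = 2.500840.
Step 5: Under H0, H ~ chi^2(2); p-value = 0.286384.
Step 6: alpha = 0.1. fail to reject H0.

H = 2.5008, df = 2, p = 0.286384, fail to reject H0.


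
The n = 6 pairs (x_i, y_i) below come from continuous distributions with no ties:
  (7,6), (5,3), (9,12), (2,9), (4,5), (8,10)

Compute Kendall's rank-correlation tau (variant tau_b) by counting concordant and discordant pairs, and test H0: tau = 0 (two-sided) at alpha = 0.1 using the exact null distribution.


Step 1: Enumerate the 15 unordered pairs (i,j) with i<j and classify each by sign(x_j-x_i) * sign(y_j-y_i).
  (1,2):dx=-2,dy=-3->C; (1,3):dx=+2,dy=+6->C; (1,4):dx=-5,dy=+3->D; (1,5):dx=-3,dy=-1->C
  (1,6):dx=+1,dy=+4->C; (2,3):dx=+4,dy=+9->C; (2,4):dx=-3,dy=+6->D; (2,5):dx=-1,dy=+2->D
  (2,6):dx=+3,dy=+7->C; (3,4):dx=-7,dy=-3->C; (3,5):dx=-5,dy=-7->C; (3,6):dx=-1,dy=-2->C
  (4,5):dx=+2,dy=-4->D; (4,6):dx=+6,dy=+1->C; (5,6):dx=+4,dy=+5->C
Step 2: C = 11, D = 4, total pairs = 15.
Step 3: tau = (C - D)/(n(n-1)/2) = (11 - 4)/15 = 0.466667.
Step 4: Exact two-sided p-value (enumerate n! = 720 permutations of y under H0): p = 0.272222.
Step 5: alpha = 0.1. fail to reject H0.

tau_b = 0.4667 (C=11, D=4), p = 0.272222, fail to reject H0.


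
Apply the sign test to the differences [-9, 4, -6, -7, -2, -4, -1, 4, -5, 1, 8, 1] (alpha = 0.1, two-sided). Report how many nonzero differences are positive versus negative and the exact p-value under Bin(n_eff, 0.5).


Step 1: Discard zero differences. Original n = 12; n_eff = number of nonzero differences = 12.
Nonzero differences (with sign): -9, +4, -6, -7, -2, -4, -1, +4, -5, +1, +8, +1
Step 2: Count signs: positive = 5, negative = 7.
Step 3: Under H0: P(positive) = 0.5, so the number of positives S ~ Bin(12, 0.5).
Step 4: Two-sided exact p-value = sum of Bin(12,0.5) probabilities at or below the observed probability = 0.774414.
Step 5: alpha = 0.1. fail to reject H0.

n_eff = 12, pos = 5, neg = 7, p = 0.774414, fail to reject H0.


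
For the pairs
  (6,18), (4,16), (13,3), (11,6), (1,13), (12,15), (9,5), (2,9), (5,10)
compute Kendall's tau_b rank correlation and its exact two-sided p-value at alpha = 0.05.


Step 1: Enumerate the 36 unordered pairs (i,j) with i<j and classify each by sign(x_j-x_i) * sign(y_j-y_i).
  (1,2):dx=-2,dy=-2->C; (1,3):dx=+7,dy=-15->D; (1,4):dx=+5,dy=-12->D; (1,5):dx=-5,dy=-5->C
  (1,6):dx=+6,dy=-3->D; (1,7):dx=+3,dy=-13->D; (1,8):dx=-4,dy=-9->C; (1,9):dx=-1,dy=-8->C
  (2,3):dx=+9,dy=-13->D; (2,4):dx=+7,dy=-10->D; (2,5):dx=-3,dy=-3->C; (2,6):dx=+8,dy=-1->D
  (2,7):dx=+5,dy=-11->D; (2,8):dx=-2,dy=-7->C; (2,9):dx=+1,dy=-6->D; (3,4):dx=-2,dy=+3->D
  (3,5):dx=-12,dy=+10->D; (3,6):dx=-1,dy=+12->D; (3,7):dx=-4,dy=+2->D; (3,8):dx=-11,dy=+6->D
  (3,9):dx=-8,dy=+7->D; (4,5):dx=-10,dy=+7->D; (4,6):dx=+1,dy=+9->C; (4,7):dx=-2,dy=-1->C
  (4,8):dx=-9,dy=+3->D; (4,9):dx=-6,dy=+4->D; (5,6):dx=+11,dy=+2->C; (5,7):dx=+8,dy=-8->D
  (5,8):dx=+1,dy=-4->D; (5,9):dx=+4,dy=-3->D; (6,7):dx=-3,dy=-10->C; (6,8):dx=-10,dy=-6->C
  (6,9):dx=-7,dy=-5->C; (7,8):dx=-7,dy=+4->D; (7,9):dx=-4,dy=+5->D; (8,9):dx=+3,dy=+1->C
Step 2: C = 13, D = 23, total pairs = 36.
Step 3: tau = (C - D)/(n(n-1)/2) = (13 - 23)/36 = -0.277778.
Step 4: Exact two-sided p-value (enumerate n! = 362880 permutations of y under H0): p = 0.358488.
Step 5: alpha = 0.05. fail to reject H0.

tau_b = -0.2778 (C=13, D=23), p = 0.358488, fail to reject H0.


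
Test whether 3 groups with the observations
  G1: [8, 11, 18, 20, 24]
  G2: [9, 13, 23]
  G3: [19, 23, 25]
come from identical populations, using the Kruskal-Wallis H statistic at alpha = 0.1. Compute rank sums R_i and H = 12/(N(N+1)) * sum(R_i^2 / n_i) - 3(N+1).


Step 1: Combine all N = 11 observations and assign midranks.
sorted (value, group, rank): (8,G1,1), (9,G2,2), (11,G1,3), (13,G2,4), (18,G1,5), (19,G3,6), (20,G1,7), (23,G2,8.5), (23,G3,8.5), (24,G1,10), (25,G3,11)
Step 2: Sum ranks within each group.
R_1 = 26 (n_1 = 5)
R_2 = 14.5 (n_2 = 3)
R_3 = 25.5 (n_3 = 3)
Step 3: H = 12/(N(N+1)) * sum(R_i^2/n_i) - 3(N+1)
     = 12/(11*12) * (26^2/5 + 14.5^2/3 + 25.5^2/3) - 3*12
     = 0.090909 * 422.033 - 36
     = 2.366667.
Step 4: Ties present; correction factor C = 1 - 6/(11^3 - 11) = 0.995455. Corrected H = 2.366667 / 0.995455 = 2.377473.
Step 5: Under H0, H ~ chi^2(2); p-value = 0.304606.
Step 6: alpha = 0.1. fail to reject H0.

H = 2.3775, df = 2, p = 0.304606, fail to reject H0.


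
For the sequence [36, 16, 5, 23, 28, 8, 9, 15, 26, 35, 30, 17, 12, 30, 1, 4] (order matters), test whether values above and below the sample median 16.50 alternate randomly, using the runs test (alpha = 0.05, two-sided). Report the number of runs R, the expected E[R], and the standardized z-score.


Step 1: Compute median = 16.50; label A = above, B = below.
Labels in order: ABBAABBBAAAABABB  (n_A = 8, n_B = 8)
Step 2: Count runs R = 8.
Step 3: Under H0 (random ordering), E[R] = 2*n_A*n_B/(n_A+n_B) + 1 = 2*8*8/16 + 1 = 9.0000.
        Var[R] = 2*n_A*n_B*(2*n_A*n_B - n_A - n_B) / ((n_A+n_B)^2 * (n_A+n_B-1)) = 14336/3840 = 3.7333.
        SD[R] = 1.9322.
Step 4: Continuity-corrected z = (R + 0.5 - E[R]) / SD[R] = (8 + 0.5 - 9.0000) / 1.9322 = -0.2588.
Step 5: Two-sided p-value via normal approximation = 2*(1 - Phi(|z|)) = 0.795809.
Step 6: alpha = 0.05. fail to reject H0.

R = 8, z = -0.2588, p = 0.795809, fail to reject H0.


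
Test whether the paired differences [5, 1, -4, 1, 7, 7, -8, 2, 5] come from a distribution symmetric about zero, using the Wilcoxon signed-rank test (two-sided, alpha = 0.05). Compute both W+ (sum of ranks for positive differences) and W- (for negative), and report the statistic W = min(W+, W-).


Step 1: Drop any zero differences (none here) and take |d_i|.
|d| = [5, 1, 4, 1, 7, 7, 8, 2, 5]
Step 2: Midrank |d_i| (ties get averaged ranks).
ranks: |5|->5.5, |1|->1.5, |4|->4, |1|->1.5, |7|->7.5, |7|->7.5, |8|->9, |2|->3, |5|->5.5
Step 3: Attach original signs; sum ranks with positive sign and with negative sign.
W+ = 5.5 + 1.5 + 1.5 + 7.5 + 7.5 + 3 + 5.5 = 32
W- = 4 + 9 = 13
(Check: W+ + W- = 45 should equal n(n+1)/2 = 45.)
Step 4: Test statistic W = min(W+, W-) = 13.
Step 5: Ties in |d|, so use the tie-corrected normal approximation.
        E[W] = n(n+1)/4 = 9*10/4 = 22.5.
        Tie groups: |d|=1 (t=2), |d|=5 (t=2), |d|=7 (t=2); sum(t^3 - t) = 18.
        Var[W] = n(n+1)(2n+1)/24 - sum(t^3-t)/48 = 1710/24 - 18/48 = 70.875.
        z = (W - E[W]) / sqrt(Var[W]) = (13 - 22.5) / 8.4187 = -1.1284.
        Two-sided p = 2*Phi(z) = 0.259136.
Step 6: alpha = 0.05. fail to reject H0.

W+ = 32, W- = 13, W = min = 13, p = 0.259136, fail to reject H0.


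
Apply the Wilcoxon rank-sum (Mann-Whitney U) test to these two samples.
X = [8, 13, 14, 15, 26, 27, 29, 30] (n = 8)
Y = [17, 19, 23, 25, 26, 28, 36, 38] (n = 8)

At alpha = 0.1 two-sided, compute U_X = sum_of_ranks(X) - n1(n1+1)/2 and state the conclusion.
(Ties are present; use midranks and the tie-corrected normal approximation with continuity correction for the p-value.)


Step 1: Combine and sort all 16 observations; assign midranks.
sorted (value, group): (8,X), (13,X), (14,X), (15,X), (17,Y), (19,Y), (23,Y), (25,Y), (26,X), (26,Y), (27,X), (28,Y), (29,X), (30,X), (36,Y), (38,Y)
ranks: 8->1, 13->2, 14->3, 15->4, 17->5, 19->6, 23->7, 25->8, 26->9.5, 26->9.5, 27->11, 28->12, 29->13, 30->14, 36->15, 38->16
Step 2: Rank sum for X: R1 = 1 + 2 + 3 + 4 + 9.5 + 11 + 13 + 14 = 57.5.
Step 3: U_X = R1 - n1(n1+1)/2 = 57.5 - 8*9/2 = 57.5 - 36 = 21.5.
       U_Y = n1*n2 - U_X = 64 - 21.5 = 42.5.
Step 4: Ties are present, so use the tie-corrected normal approximation (with continuity correction) for the p-value.
Step 5: p-value = 0.293266; compare to alpha = 0.1. fail to reject H0.

U_X = 21.5, p = 0.293266, fail to reject H0 at alpha = 0.1.


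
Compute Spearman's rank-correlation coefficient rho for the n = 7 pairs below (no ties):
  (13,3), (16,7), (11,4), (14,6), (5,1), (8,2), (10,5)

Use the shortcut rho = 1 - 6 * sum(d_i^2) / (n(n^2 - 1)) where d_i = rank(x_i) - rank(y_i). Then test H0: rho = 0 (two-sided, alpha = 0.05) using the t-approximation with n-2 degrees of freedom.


Step 1: Rank x and y separately (midranks; no ties here).
rank(x): 13->5, 16->7, 11->4, 14->6, 5->1, 8->2, 10->3
rank(y): 3->3, 7->7, 4->4, 6->6, 1->1, 2->2, 5->5
Step 2: d_i = R_x(i) - R_y(i); compute d_i^2.
  (5-3)^2=4, (7-7)^2=0, (4-4)^2=0, (6-6)^2=0, (1-1)^2=0, (2-2)^2=0, (3-5)^2=4
sum(d^2) = 8.
Step 3: rho = 1 - 6*8 / (7*(7^2 - 1)) = 1 - 48/336 = 0.857143.
Step 4: Under H0, t = rho * sqrt((n-2)/(1-rho^2)) = 3.7210 ~ t(5).
Step 5: Two-sided p-value from the t-distribution with 5 df = 0.013697.
Step 6: alpha = 0.05. reject H0.

rho = 0.8571, p = 0.013697, reject H0 at alpha = 0.05.


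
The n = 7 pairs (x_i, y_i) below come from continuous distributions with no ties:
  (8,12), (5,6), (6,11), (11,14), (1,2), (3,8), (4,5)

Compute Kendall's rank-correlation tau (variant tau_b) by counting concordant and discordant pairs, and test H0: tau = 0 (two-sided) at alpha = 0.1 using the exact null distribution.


Step 1: Enumerate the 21 unordered pairs (i,j) with i<j and classify each by sign(x_j-x_i) * sign(y_j-y_i).
  (1,2):dx=-3,dy=-6->C; (1,3):dx=-2,dy=-1->C; (1,4):dx=+3,dy=+2->C; (1,5):dx=-7,dy=-10->C
  (1,6):dx=-5,dy=-4->C; (1,7):dx=-4,dy=-7->C; (2,3):dx=+1,dy=+5->C; (2,4):dx=+6,dy=+8->C
  (2,5):dx=-4,dy=-4->C; (2,6):dx=-2,dy=+2->D; (2,7):dx=-1,dy=-1->C; (3,4):dx=+5,dy=+3->C
  (3,5):dx=-5,dy=-9->C; (3,6):dx=-3,dy=-3->C; (3,7):dx=-2,dy=-6->C; (4,5):dx=-10,dy=-12->C
  (4,6):dx=-8,dy=-6->C; (4,7):dx=-7,dy=-9->C; (5,6):dx=+2,dy=+6->C; (5,7):dx=+3,dy=+3->C
  (6,7):dx=+1,dy=-3->D
Step 2: C = 19, D = 2, total pairs = 21.
Step 3: tau = (C - D)/(n(n-1)/2) = (19 - 2)/21 = 0.809524.
Step 4: Exact two-sided p-value (enumerate n! = 5040 permutations of y under H0): p = 0.010714.
Step 5: alpha = 0.1. reject H0.

tau_b = 0.8095 (C=19, D=2), p = 0.010714, reject H0.


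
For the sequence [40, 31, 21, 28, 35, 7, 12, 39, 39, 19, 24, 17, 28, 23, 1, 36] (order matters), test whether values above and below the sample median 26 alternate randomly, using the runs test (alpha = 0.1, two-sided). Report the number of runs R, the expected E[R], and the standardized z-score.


Step 1: Compute median = 26; label A = above, B = below.
Labels in order: AABAABBAABBBABBA  (n_A = 8, n_B = 8)
Step 2: Count runs R = 9.
Step 3: Under H0 (random ordering), E[R] = 2*n_A*n_B/(n_A+n_B) + 1 = 2*8*8/16 + 1 = 9.0000.
        Var[R] = 2*n_A*n_B*(2*n_A*n_B - n_A - n_B) / ((n_A+n_B)^2 * (n_A+n_B-1)) = 14336/3840 = 3.7333.
        SD[R] = 1.9322.
Step 4: R = E[R], so z = 0 with no continuity correction.
Step 5: Two-sided p-value via normal approximation = 2*(1 - Phi(|z|)) = 1.000000.
Step 6: alpha = 0.1. fail to reject H0.

R = 9, z = 0.0000, p = 1.000000, fail to reject H0.


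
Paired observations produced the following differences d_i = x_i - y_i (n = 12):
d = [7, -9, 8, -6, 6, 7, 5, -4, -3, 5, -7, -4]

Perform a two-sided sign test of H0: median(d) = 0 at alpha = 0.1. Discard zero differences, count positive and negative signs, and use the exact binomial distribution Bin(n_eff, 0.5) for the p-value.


Step 1: Discard zero differences. Original n = 12; n_eff = number of nonzero differences = 12.
Nonzero differences (with sign): +7, -9, +8, -6, +6, +7, +5, -4, -3, +5, -7, -4
Step 2: Count signs: positive = 6, negative = 6.
Step 3: Under H0: P(positive) = 0.5, so the number of positives S ~ Bin(12, 0.5).
Step 4: Two-sided exact p-value = sum of Bin(12,0.5) probabilities at or below the observed probability = 1.000000.
Step 5: alpha = 0.1. fail to reject H0.

n_eff = 12, pos = 6, neg = 6, p = 1.000000, fail to reject H0.


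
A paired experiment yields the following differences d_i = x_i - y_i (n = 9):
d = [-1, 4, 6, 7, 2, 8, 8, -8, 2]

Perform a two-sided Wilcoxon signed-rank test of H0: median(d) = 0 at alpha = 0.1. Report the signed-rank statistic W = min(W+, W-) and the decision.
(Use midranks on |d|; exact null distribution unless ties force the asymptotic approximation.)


Step 1: Drop any zero differences (none here) and take |d_i|.
|d| = [1, 4, 6, 7, 2, 8, 8, 8, 2]
Step 2: Midrank |d_i| (ties get averaged ranks).
ranks: |1|->1, |4|->4, |6|->5, |7|->6, |2|->2.5, |8|->8, |8|->8, |8|->8, |2|->2.5
Step 3: Attach original signs; sum ranks with positive sign and with negative sign.
W+ = 4 + 5 + 6 + 2.5 + 8 + 8 + 2.5 = 36
W- = 1 + 8 = 9
(Check: W+ + W- = 45 should equal n(n+1)/2 = 45.)
Step 4: Test statistic W = min(W+, W-) = 9.
Step 5: Ties in |d|, so use the tie-corrected normal approximation.
        E[W] = n(n+1)/4 = 9*10/4 = 22.5.
        Tie groups: |d|=2 (t=2), |d|=8 (t=3); sum(t^3 - t) = 30.
        Var[W] = n(n+1)(2n+1)/24 - sum(t^3-t)/48 = 1710/24 - 30/48 = 70.625.
        z = (W - E[W]) / sqrt(Var[W]) = (9 - 22.5) / 8.4039 = -1.6064.
        Two-sided p = 2*Phi(z) = 0.108185.
Step 6: alpha = 0.1. fail to reject H0.

W+ = 36, W- = 9, W = min = 9, p = 0.108185, fail to reject H0.


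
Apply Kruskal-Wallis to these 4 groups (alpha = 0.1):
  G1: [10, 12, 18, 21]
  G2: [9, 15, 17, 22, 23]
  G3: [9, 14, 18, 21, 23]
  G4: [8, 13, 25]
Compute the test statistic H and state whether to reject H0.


Step 1: Combine all N = 17 observations and assign midranks.
sorted (value, group, rank): (8,G4,1), (9,G2,2.5), (9,G3,2.5), (10,G1,4), (12,G1,5), (13,G4,6), (14,G3,7), (15,G2,8), (17,G2,9), (18,G1,10.5), (18,G3,10.5), (21,G1,12.5), (21,G3,12.5), (22,G2,14), (23,G2,15.5), (23,G3,15.5), (25,G4,17)
Step 2: Sum ranks within each group.
R_1 = 32 (n_1 = 4)
R_2 = 49 (n_2 = 5)
R_3 = 48 (n_3 = 5)
R_4 = 24 (n_4 = 3)
Step 3: H = 12/(N(N+1)) * sum(R_i^2/n_i) - 3(N+1)
     = 12/(17*18) * (32^2/4 + 49^2/5 + 48^2/5 + 24^2/3) - 3*18
     = 0.039216 * 1389 - 54
     = 0.470588.
Step 4: Ties present; correction factor C = 1 - 24/(17^3 - 17) = 0.995098. Corrected H = 0.470588 / 0.995098 = 0.472906.
Step 5: Under H0, H ~ chi^2(3); p-value = 0.924802.
Step 6: alpha = 0.1. fail to reject H0.

H = 0.4729, df = 3, p = 0.924802, fail to reject H0.
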